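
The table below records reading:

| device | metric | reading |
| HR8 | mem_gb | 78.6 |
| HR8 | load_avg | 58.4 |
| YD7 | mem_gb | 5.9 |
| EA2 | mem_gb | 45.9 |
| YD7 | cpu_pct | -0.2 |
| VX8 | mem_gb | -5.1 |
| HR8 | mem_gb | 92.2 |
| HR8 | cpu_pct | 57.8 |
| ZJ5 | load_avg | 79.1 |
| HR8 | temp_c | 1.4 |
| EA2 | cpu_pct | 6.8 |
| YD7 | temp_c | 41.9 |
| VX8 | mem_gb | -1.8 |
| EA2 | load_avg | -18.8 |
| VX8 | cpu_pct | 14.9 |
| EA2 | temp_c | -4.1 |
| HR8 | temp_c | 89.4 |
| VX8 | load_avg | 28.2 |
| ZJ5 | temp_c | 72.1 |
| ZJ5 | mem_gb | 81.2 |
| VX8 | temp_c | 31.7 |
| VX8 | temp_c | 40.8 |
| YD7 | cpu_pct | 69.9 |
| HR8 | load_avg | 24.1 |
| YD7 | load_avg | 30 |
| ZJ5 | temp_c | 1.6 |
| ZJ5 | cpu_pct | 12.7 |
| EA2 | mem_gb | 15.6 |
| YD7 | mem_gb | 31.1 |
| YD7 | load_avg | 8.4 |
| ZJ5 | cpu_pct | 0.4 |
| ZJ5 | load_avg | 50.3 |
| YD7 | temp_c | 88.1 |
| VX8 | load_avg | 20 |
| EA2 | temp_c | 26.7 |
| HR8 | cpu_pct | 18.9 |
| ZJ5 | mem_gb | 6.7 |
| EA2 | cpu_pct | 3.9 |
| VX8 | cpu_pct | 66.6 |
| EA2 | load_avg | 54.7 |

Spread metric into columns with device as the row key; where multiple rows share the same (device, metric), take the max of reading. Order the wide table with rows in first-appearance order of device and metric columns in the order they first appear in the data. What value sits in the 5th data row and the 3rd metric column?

12.7

With rows in first-appearance order of device, row 5 is device=ZJ5. metric columns in first-appearance order: mem_gb, load_avg, cpu_pct, temp_c; column 3 is cpu_pct.
Long rows with device=ZJ5, metric=cpu_pct: max(12.7, 0.4) = 12.7.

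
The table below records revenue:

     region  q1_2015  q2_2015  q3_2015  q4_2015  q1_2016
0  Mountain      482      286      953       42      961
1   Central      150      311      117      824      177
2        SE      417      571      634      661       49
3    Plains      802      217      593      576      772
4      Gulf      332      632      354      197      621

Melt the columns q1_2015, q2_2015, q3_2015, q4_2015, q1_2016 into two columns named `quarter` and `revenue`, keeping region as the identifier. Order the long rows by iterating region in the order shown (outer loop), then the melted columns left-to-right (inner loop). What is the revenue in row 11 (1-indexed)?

417

25 rows total (5 × 5). Row 11: index ⌊(11-1)/5⌋ = 2 into region → SE; (11-1) mod 5 = 0 into the melted columns → q1_2015.
So row 11 is (SE, q1_2015, 417); revenue = 417.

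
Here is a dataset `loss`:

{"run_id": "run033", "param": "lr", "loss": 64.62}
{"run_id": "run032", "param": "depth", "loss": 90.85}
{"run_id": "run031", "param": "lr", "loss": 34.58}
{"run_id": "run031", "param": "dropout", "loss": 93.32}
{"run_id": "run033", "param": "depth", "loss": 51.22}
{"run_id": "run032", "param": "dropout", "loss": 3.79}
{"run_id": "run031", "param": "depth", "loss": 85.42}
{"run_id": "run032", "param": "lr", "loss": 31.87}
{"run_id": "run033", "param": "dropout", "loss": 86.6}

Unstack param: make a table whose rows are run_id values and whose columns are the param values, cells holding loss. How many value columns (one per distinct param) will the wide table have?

3

3 distinct param values: dropout, depth, lr.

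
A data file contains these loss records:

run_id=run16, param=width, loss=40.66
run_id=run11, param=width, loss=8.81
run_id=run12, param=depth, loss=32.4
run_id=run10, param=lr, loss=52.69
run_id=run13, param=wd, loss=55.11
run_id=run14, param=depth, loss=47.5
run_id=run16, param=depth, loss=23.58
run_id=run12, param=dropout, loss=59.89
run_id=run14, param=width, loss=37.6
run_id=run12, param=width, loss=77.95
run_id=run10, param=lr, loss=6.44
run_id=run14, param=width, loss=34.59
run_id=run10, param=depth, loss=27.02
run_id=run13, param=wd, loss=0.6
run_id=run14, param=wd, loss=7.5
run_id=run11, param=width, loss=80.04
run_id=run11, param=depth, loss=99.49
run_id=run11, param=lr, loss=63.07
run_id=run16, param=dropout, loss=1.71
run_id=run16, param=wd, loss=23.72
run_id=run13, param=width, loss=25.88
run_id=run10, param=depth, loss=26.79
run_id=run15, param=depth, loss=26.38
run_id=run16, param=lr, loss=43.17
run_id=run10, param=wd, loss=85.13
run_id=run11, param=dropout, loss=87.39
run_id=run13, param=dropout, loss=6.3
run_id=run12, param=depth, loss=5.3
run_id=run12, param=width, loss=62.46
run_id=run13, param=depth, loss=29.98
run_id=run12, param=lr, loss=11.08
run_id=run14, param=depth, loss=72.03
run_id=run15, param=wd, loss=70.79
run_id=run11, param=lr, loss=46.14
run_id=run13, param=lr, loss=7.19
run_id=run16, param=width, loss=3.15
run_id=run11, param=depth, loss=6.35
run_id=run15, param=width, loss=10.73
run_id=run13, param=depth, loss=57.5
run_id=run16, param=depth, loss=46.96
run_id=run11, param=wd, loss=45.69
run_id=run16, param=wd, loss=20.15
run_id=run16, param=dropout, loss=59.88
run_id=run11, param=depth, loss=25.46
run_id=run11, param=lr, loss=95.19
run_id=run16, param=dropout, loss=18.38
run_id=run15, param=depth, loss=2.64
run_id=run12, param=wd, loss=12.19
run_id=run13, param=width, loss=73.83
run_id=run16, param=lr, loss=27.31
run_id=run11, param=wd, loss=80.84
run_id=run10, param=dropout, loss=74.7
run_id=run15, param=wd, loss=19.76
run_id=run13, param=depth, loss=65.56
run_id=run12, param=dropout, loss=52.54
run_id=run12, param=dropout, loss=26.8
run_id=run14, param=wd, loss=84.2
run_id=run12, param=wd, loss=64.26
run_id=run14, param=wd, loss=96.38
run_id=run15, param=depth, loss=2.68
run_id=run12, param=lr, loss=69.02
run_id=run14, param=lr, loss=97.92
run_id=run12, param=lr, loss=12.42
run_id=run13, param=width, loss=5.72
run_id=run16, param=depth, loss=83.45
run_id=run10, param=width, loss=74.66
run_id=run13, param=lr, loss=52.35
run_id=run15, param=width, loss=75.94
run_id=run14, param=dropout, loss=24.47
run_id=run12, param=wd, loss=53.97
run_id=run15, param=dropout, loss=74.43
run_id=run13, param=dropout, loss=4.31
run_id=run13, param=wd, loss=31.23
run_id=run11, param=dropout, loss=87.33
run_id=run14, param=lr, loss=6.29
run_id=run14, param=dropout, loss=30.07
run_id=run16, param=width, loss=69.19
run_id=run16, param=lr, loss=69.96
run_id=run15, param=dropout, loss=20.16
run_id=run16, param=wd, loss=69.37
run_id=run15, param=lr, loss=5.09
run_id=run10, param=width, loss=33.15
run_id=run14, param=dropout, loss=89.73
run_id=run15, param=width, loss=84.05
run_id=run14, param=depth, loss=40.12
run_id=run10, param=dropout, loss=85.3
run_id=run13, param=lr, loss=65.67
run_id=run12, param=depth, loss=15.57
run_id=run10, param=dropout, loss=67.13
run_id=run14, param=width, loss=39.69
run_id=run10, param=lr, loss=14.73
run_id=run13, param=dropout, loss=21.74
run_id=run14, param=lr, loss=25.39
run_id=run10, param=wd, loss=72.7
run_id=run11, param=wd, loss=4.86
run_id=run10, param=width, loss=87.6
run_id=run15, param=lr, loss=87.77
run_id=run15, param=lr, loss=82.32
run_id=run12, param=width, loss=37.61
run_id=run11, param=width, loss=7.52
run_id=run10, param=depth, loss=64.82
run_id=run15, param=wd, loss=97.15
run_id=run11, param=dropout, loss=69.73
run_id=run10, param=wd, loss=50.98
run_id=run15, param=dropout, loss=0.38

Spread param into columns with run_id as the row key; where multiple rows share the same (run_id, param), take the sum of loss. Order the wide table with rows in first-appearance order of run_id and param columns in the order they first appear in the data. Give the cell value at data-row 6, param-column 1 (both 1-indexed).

111.88

With rows in first-appearance order of run_id, row 6 is run_id=run14. param columns in first-appearance order: width, depth, lr, wd, dropout; column 1 is width.
Long rows with run_id=run14, param=width: 37.6 + 34.59 + 39.69 = 111.88.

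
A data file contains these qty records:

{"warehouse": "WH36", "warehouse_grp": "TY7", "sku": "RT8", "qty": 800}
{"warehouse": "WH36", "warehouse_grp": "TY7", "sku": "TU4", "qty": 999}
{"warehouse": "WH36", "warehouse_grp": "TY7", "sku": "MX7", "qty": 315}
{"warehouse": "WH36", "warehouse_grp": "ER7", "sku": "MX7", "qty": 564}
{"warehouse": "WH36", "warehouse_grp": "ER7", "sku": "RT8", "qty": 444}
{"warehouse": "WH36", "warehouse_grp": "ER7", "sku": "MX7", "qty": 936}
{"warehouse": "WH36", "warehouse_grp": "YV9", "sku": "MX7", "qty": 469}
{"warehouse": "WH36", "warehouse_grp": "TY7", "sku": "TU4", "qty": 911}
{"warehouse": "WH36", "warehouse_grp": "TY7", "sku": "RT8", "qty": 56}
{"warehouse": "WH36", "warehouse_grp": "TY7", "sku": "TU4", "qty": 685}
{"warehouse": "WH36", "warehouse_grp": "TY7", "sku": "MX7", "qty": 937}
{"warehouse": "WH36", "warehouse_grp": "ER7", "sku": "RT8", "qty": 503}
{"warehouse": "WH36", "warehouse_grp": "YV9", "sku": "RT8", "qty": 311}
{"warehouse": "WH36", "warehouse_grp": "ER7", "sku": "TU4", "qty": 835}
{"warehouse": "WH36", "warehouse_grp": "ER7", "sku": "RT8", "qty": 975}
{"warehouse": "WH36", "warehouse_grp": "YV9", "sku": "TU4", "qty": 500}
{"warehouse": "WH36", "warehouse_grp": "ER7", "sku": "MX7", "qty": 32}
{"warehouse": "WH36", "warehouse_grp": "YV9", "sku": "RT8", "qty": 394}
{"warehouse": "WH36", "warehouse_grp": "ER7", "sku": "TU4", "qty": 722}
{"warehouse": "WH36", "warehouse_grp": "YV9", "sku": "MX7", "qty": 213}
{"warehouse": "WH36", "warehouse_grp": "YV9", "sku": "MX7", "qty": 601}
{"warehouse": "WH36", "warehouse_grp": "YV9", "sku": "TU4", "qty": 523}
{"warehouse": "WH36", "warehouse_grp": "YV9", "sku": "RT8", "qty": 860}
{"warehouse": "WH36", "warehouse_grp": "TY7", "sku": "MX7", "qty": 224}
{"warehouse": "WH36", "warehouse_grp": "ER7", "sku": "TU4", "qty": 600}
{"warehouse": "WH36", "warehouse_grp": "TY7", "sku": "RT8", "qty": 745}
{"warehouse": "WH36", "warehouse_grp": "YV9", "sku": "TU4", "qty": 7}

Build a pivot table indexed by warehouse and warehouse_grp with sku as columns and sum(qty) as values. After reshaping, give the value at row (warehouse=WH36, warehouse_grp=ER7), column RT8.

Rows with warehouse=WH36, warehouse_grp=ER7 and sku=RT8: qty values are 444, 503, 975.
444 + 503 + 975 = 1922.

1922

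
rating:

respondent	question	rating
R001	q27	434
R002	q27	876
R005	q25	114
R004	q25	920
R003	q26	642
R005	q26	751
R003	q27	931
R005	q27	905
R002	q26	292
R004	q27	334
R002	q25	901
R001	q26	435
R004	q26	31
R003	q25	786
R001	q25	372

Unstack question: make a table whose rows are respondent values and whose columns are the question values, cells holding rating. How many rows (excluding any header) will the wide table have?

5 distinct respondent values → 5 rows.

5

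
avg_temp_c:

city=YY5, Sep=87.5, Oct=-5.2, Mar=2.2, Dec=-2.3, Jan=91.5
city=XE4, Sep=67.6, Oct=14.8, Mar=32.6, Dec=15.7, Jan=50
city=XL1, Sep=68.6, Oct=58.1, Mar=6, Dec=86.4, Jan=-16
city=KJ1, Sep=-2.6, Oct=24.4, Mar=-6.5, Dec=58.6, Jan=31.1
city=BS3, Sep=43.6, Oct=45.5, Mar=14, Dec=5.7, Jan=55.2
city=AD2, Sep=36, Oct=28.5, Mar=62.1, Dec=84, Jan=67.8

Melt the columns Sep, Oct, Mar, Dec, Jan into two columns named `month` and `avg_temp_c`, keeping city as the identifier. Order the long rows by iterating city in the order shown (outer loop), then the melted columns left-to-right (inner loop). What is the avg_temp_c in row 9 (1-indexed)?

30 rows total (6 × 5). Row 9: index ⌊(9-1)/5⌋ = 1 into city → XE4; (9-1) mod 5 = 3 into the melted columns → Dec.
So row 9 is (XE4, Dec, 15.7); avg_temp_c = 15.7.

15.7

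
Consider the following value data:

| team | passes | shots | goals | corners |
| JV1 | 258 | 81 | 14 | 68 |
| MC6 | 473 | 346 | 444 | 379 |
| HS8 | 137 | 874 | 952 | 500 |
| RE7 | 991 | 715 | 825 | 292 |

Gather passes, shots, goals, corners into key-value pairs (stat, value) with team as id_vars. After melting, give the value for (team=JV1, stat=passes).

Unpivoting turns each (team, wide-column) pair into one long row.
The wide cell at row JV1, column passes holds 258, so the long row (JV1, passes) has value=258.

258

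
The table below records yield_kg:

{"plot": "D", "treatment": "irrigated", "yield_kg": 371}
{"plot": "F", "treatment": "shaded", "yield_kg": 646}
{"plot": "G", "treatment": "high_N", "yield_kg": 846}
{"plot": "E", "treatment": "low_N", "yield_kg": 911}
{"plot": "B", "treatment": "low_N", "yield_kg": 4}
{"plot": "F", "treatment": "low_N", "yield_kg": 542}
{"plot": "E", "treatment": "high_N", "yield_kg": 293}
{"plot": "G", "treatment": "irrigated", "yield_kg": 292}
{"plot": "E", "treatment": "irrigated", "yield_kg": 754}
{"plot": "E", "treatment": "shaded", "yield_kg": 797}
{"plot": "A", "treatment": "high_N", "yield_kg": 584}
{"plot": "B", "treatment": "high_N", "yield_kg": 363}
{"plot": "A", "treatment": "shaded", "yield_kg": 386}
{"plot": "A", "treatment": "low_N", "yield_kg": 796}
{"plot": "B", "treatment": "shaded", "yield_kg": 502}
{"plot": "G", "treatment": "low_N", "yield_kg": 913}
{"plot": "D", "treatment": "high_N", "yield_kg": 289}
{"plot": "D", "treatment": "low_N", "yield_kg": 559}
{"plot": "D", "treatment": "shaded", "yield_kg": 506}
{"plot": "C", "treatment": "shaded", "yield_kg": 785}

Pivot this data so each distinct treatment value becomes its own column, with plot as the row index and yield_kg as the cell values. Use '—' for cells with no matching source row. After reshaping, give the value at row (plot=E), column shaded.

797

The long row with plot=E, treatment=shaded has yield_kg=797.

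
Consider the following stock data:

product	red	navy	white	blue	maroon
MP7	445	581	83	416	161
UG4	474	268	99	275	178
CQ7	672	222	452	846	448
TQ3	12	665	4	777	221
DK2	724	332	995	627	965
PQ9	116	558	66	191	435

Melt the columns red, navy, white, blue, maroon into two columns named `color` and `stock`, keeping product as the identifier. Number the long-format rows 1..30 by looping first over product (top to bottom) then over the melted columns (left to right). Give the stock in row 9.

30 rows total (6 × 5). Row 9: index ⌊(9-1)/5⌋ = 1 into product → UG4; (9-1) mod 5 = 3 into the melted columns → blue.
So row 9 is (UG4, blue, 275); stock = 275.

275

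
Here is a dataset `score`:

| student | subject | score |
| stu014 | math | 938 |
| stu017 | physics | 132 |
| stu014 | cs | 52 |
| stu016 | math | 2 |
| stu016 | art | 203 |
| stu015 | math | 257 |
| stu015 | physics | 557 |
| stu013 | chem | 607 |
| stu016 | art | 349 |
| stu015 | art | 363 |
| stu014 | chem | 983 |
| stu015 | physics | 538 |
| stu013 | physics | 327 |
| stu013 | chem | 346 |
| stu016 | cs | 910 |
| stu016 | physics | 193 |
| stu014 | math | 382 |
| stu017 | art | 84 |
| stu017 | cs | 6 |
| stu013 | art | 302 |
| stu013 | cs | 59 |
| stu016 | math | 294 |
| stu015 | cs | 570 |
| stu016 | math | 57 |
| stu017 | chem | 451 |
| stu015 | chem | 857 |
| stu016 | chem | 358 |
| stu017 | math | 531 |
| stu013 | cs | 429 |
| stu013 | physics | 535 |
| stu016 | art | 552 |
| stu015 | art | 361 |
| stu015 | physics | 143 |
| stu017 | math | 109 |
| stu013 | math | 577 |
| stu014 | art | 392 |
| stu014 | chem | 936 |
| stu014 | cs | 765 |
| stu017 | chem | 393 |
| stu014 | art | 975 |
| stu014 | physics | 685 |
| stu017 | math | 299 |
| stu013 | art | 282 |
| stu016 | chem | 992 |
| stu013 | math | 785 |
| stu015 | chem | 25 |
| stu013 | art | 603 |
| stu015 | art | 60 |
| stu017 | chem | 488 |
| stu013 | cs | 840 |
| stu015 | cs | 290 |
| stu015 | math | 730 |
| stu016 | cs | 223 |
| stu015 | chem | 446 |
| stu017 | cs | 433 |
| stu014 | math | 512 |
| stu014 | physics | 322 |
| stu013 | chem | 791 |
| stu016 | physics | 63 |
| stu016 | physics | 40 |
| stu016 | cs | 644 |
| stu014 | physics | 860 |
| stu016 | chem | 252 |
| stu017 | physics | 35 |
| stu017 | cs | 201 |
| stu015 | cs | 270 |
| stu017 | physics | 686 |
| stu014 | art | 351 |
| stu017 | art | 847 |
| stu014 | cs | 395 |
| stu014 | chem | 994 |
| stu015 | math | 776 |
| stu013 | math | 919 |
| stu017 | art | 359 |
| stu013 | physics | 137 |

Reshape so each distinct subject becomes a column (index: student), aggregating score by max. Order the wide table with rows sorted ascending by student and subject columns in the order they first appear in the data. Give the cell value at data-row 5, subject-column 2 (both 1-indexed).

686

With rows sorted ascending by student, row 5 is student=stu017. subject columns in first-appearance order: math, physics, cs, art, chem; column 2 is physics.
Long rows with student=stu017, subject=physics: max(132, 35, 686) = 686.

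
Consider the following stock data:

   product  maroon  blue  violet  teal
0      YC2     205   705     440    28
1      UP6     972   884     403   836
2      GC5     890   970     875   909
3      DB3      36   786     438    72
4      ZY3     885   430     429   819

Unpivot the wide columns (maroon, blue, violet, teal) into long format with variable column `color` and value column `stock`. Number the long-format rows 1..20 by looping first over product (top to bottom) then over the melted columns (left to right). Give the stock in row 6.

884

20 rows total (5 × 4). Row 6: index ⌊(6-1)/4⌋ = 1 into product → UP6; (6-1) mod 4 = 1 into the melted columns → blue.
So row 6 is (UP6, blue, 884); stock = 884.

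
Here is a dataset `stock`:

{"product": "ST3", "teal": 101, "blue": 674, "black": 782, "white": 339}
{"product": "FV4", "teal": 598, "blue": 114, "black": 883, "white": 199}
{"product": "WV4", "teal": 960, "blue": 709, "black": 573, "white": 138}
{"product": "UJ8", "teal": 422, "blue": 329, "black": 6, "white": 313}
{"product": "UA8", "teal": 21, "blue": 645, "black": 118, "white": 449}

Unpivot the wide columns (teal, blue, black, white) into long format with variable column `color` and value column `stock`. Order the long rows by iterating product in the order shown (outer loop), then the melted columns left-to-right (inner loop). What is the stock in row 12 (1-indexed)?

20 rows total (5 × 4). Row 12: index ⌊(12-1)/4⌋ = 2 into product → WV4; (12-1) mod 4 = 3 into the melted columns → white.
So row 12 is (WV4, white, 138); stock = 138.

138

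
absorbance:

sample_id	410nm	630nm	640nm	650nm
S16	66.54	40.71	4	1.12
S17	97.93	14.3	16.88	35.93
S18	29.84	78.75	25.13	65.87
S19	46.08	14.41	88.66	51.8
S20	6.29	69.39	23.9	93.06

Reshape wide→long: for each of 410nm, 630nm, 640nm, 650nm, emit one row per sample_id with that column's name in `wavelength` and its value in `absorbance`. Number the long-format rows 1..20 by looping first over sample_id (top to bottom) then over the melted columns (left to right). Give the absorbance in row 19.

20 rows total (5 × 4). Row 19: index ⌊(19-1)/4⌋ = 4 into sample_id → S20; (19-1) mod 4 = 2 into the melted columns → 640nm.
So row 19 is (S20, 640nm, 23.9); absorbance = 23.9.

23.9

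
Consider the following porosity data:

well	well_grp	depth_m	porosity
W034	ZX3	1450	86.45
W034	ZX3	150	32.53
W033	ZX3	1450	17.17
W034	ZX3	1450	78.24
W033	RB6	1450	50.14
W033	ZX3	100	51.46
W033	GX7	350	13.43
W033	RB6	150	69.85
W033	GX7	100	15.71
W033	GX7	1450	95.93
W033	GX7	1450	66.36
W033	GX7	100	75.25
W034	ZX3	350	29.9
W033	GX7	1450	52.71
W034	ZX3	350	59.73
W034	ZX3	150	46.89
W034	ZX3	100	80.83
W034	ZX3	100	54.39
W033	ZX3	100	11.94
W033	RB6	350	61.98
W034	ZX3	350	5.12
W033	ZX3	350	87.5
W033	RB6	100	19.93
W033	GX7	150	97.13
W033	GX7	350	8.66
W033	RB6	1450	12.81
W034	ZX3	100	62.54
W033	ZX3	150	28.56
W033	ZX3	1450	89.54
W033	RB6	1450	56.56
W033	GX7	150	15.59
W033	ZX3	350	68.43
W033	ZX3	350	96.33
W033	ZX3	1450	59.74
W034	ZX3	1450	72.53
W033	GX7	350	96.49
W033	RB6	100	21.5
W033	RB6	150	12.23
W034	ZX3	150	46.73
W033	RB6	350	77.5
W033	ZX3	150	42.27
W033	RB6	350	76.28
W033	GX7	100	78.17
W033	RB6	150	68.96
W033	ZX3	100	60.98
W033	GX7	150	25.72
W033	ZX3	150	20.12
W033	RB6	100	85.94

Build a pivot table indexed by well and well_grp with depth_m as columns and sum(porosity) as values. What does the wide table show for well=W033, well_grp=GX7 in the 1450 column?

215

Rows with well=W033, well_grp=GX7 and depth_m=1450: porosity values are 95.93, 66.36, 52.71.
95.93 + 66.36 + 52.71 = 215.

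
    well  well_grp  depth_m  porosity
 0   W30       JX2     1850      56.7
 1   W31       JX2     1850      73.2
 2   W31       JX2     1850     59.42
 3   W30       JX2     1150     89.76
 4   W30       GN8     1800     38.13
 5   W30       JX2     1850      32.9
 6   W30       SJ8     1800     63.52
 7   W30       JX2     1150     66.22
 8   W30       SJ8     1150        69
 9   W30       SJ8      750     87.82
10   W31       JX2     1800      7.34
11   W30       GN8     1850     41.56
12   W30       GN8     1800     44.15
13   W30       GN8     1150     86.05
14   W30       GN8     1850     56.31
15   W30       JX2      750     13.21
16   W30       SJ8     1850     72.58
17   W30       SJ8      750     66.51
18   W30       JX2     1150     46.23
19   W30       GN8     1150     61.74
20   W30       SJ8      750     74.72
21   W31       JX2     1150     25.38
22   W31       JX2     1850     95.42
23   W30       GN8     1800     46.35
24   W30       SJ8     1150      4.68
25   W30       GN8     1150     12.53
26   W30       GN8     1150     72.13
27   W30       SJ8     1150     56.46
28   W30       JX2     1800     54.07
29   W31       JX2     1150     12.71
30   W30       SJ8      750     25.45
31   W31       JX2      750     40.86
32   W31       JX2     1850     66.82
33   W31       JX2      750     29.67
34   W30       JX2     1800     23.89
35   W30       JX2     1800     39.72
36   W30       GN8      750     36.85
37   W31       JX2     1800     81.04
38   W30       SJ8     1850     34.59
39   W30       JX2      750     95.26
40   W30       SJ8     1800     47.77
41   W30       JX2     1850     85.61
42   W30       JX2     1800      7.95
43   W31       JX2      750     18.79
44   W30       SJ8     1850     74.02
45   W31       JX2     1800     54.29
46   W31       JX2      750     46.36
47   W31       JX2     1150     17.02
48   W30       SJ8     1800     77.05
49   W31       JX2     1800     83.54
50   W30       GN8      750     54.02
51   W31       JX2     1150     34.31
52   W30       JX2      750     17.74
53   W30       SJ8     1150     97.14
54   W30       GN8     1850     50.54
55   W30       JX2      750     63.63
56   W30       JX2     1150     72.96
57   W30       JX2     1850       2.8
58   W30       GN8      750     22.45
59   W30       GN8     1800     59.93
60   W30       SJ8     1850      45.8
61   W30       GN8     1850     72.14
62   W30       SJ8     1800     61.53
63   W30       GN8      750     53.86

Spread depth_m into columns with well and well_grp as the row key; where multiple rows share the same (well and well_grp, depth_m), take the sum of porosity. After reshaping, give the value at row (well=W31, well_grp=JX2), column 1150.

Rows with well=W31, well_grp=JX2 and depth_m=1150: porosity values are 25.38, 12.71, 17.02, 34.31.
25.38 + 12.71 + 17.02 + 34.31 = 89.42.

89.42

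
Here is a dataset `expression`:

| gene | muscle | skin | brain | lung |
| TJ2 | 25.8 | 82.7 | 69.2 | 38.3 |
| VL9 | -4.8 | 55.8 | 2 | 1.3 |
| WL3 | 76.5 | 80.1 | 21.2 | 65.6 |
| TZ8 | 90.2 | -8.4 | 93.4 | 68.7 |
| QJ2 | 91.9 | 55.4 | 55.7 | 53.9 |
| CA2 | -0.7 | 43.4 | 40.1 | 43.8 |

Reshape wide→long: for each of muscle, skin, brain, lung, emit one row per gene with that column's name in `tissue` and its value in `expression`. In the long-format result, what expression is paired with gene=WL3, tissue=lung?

65.6

Unpivoting turns each (gene, wide-column) pair into one long row.
The wide cell at row WL3, column lung holds 65.6, so the long row (WL3, lung) has expression=65.6.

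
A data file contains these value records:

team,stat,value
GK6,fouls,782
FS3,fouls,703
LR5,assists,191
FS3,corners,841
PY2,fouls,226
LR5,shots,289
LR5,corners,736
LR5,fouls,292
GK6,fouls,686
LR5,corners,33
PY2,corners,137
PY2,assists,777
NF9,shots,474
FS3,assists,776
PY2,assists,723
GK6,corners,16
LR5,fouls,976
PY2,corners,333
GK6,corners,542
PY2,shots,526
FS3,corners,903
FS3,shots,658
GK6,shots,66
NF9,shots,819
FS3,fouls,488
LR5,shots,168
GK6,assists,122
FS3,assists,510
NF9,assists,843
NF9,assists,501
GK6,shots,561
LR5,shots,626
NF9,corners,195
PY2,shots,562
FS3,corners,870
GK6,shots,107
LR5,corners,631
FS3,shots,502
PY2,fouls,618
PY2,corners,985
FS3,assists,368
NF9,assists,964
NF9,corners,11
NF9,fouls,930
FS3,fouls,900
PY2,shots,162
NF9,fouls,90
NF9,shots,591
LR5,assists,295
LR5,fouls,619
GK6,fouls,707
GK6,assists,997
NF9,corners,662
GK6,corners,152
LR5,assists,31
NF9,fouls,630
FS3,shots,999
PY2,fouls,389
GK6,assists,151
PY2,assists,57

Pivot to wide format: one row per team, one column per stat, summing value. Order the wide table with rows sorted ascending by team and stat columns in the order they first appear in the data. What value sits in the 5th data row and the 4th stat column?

With rows sorted ascending by team, row 5 is team=PY2. stat columns in first-appearance order: fouls, assists, corners, shots; column 4 is shots.
Long rows with team=PY2, stat=shots: 526 + 562 + 162 = 1250.

1250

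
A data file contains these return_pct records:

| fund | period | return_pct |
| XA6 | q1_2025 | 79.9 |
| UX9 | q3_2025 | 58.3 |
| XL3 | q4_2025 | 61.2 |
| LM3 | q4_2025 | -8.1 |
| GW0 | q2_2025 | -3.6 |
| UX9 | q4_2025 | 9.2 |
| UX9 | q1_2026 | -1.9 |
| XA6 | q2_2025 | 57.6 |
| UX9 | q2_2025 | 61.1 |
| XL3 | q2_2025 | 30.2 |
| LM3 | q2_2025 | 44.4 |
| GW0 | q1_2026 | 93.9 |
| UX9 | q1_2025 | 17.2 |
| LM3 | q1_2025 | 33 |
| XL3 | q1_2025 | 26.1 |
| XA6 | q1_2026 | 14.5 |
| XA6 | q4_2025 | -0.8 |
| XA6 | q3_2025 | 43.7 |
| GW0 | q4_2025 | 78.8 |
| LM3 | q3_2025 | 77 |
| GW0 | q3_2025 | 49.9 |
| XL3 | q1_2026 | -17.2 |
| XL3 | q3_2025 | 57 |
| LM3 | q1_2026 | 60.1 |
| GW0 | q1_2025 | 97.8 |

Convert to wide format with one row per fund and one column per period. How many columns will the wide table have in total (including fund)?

1 column for fund plus 5 distinct period values → 6 columns.

6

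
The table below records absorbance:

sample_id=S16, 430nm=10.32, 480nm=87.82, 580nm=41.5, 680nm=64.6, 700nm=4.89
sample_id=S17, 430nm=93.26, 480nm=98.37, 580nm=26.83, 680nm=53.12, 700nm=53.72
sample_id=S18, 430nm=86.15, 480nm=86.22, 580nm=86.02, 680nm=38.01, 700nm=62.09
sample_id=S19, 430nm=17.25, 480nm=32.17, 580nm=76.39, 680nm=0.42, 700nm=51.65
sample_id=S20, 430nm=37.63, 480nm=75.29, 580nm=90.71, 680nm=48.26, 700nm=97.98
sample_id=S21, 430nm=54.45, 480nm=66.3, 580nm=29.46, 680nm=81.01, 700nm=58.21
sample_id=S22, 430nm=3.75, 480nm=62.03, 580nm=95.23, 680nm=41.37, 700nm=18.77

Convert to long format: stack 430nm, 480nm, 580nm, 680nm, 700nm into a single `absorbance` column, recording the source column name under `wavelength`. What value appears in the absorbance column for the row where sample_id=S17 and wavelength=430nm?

Unpivoting turns each (sample_id, wide-column) pair into one long row.
The wide cell at row S17, column 430nm holds 93.26, so the long row (S17, 430nm) has absorbance=93.26.

93.26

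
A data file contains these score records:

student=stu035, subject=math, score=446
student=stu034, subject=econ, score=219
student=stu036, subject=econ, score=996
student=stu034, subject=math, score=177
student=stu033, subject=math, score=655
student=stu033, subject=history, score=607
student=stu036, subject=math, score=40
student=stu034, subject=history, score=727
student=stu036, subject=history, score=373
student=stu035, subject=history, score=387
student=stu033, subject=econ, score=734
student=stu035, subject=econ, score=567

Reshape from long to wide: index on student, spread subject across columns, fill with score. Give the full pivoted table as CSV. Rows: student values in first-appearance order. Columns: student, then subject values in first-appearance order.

Columns: student plus the 3 distinct subject values (math, econ, history).
For example, row stu035 column math takes score=446 from the long row (stu035, math).

student,math,econ,history
stu035,446,567,387
stu034,177,219,727
stu036,40,996,373
stu033,655,734,607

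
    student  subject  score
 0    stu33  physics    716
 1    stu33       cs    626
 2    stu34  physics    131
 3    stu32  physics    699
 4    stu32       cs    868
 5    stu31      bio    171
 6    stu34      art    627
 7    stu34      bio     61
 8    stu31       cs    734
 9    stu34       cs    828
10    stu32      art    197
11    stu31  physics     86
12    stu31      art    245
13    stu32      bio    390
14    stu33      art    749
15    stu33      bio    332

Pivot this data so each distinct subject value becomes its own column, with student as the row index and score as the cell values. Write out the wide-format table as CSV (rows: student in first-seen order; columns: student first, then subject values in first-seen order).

student,physics,cs,bio,art
stu33,716,626,332,749
stu34,131,828,61,627
stu32,699,868,390,197
stu31,86,734,171,245

Columns: student plus the 4 distinct subject values (physics, cs, bio, art).
For example, row stu33 column physics takes score=716 from the long row (stu33, physics).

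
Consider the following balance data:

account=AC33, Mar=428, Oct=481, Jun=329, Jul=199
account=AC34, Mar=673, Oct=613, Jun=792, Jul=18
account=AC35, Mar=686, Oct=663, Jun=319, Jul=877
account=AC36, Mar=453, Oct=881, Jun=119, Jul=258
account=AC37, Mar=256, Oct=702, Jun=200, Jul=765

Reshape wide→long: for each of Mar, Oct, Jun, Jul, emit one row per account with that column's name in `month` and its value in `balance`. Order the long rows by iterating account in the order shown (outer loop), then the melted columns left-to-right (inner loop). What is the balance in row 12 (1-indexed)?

20 rows total (5 × 4). Row 12: index ⌊(12-1)/4⌋ = 2 into account → AC35; (12-1) mod 4 = 3 into the melted columns → Jul.
So row 12 is (AC35, Jul, 877); balance = 877.

877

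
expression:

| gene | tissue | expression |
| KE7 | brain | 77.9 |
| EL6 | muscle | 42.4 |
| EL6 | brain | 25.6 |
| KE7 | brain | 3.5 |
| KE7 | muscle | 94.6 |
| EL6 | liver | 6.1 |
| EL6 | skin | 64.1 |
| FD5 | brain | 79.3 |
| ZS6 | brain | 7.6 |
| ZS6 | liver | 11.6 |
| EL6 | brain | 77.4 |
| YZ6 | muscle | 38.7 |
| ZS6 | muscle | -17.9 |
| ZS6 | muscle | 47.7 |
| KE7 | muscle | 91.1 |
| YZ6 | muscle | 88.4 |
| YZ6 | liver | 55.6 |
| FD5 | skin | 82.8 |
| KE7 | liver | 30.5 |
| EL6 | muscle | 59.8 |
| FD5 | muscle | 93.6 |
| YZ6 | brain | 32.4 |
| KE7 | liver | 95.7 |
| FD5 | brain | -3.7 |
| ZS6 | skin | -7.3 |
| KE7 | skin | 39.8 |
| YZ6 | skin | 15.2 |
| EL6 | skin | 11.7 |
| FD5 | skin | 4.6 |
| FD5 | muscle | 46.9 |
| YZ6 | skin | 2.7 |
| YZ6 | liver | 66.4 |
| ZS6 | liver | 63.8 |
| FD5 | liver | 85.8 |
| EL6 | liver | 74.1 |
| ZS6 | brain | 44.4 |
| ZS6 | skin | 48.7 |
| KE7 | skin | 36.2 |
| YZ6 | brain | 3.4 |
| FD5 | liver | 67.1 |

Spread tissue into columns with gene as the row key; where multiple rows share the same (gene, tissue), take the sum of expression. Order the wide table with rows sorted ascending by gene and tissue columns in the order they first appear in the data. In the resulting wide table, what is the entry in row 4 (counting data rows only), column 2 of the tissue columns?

127.1

With rows sorted ascending by gene, row 4 is gene=YZ6. tissue columns in first-appearance order: brain, muscle, liver, skin; column 2 is muscle.
Long rows with gene=YZ6, tissue=muscle: 38.7 + 88.4 = 127.1.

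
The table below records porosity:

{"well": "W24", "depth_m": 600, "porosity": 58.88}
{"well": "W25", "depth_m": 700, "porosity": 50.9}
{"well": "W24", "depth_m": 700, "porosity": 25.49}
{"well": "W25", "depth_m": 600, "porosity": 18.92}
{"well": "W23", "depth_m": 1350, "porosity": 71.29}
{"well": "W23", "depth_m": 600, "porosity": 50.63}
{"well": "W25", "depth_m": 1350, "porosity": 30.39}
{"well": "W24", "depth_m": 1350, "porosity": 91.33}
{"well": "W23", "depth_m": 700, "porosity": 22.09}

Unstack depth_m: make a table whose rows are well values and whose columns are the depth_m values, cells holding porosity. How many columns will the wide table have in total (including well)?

4

1 column for well plus 3 distinct depth_m values → 4 columns.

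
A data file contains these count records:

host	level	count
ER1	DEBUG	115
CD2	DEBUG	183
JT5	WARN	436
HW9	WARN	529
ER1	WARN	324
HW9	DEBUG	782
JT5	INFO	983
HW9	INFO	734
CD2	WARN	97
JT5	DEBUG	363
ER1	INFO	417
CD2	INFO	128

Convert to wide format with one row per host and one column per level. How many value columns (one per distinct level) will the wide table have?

3

3 distinct level values: WARN, INFO, DEBUG.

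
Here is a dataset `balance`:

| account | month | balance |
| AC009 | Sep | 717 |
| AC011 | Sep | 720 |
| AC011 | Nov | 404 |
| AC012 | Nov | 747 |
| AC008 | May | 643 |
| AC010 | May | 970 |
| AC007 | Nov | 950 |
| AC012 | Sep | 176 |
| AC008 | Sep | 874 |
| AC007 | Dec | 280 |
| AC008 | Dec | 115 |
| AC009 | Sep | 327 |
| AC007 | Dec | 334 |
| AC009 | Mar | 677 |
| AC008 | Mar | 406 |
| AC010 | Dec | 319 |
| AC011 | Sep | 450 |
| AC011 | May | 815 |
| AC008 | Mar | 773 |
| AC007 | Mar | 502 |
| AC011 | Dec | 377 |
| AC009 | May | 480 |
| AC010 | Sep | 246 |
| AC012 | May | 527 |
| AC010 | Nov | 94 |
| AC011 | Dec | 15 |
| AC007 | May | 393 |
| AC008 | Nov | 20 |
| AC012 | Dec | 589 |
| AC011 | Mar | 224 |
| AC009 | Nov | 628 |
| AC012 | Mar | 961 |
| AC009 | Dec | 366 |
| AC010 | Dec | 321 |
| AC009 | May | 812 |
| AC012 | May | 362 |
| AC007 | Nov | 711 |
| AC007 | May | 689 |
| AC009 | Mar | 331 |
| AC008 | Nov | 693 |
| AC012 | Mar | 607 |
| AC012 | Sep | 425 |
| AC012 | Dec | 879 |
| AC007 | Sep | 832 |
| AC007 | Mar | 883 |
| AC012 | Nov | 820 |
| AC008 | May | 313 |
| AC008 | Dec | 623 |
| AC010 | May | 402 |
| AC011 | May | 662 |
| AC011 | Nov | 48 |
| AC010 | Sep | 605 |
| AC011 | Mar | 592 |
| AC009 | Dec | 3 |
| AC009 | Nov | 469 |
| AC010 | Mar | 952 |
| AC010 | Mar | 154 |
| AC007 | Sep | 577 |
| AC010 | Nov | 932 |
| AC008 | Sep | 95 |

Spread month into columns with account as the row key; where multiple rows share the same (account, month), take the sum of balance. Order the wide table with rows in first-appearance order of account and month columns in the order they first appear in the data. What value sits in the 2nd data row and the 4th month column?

With rows in first-appearance order of account, row 2 is account=AC011. month columns in first-appearance order: Sep, Nov, May, Dec, Mar; column 4 is Dec.
Long rows with account=AC011, month=Dec: 377 + 15 = 392.

392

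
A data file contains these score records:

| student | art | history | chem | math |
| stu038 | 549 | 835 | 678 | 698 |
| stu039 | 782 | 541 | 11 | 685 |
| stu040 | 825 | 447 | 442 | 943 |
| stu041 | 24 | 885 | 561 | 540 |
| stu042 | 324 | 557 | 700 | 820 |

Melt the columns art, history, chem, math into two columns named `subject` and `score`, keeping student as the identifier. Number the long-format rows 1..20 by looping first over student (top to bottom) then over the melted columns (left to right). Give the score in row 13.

24

20 rows total (5 × 4). Row 13: index ⌊(13-1)/4⌋ = 3 into student → stu041; (13-1) mod 4 = 0 into the melted columns → art.
So row 13 is (stu041, art, 24); score = 24.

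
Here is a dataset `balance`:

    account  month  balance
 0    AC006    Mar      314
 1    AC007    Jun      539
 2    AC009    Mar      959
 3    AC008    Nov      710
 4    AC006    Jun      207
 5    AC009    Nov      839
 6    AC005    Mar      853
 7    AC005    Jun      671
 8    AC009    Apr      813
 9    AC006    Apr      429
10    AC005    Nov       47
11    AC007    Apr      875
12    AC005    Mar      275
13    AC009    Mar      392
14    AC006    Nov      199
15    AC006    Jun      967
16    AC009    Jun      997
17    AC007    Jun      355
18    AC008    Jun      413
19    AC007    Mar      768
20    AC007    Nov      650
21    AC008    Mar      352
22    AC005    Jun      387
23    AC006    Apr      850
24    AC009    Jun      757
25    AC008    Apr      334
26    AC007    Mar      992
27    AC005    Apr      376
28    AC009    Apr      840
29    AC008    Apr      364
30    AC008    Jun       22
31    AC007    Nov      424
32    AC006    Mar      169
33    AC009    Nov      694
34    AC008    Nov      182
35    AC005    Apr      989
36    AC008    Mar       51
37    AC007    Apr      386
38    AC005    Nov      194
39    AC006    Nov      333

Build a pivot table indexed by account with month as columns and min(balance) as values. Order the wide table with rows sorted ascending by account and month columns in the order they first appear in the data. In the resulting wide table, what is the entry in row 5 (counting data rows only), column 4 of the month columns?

With rows sorted ascending by account, row 5 is account=AC009. month columns in first-appearance order: Mar, Jun, Nov, Apr; column 4 is Apr.
Long rows with account=AC009, month=Apr: min(813, 840) = 813.

813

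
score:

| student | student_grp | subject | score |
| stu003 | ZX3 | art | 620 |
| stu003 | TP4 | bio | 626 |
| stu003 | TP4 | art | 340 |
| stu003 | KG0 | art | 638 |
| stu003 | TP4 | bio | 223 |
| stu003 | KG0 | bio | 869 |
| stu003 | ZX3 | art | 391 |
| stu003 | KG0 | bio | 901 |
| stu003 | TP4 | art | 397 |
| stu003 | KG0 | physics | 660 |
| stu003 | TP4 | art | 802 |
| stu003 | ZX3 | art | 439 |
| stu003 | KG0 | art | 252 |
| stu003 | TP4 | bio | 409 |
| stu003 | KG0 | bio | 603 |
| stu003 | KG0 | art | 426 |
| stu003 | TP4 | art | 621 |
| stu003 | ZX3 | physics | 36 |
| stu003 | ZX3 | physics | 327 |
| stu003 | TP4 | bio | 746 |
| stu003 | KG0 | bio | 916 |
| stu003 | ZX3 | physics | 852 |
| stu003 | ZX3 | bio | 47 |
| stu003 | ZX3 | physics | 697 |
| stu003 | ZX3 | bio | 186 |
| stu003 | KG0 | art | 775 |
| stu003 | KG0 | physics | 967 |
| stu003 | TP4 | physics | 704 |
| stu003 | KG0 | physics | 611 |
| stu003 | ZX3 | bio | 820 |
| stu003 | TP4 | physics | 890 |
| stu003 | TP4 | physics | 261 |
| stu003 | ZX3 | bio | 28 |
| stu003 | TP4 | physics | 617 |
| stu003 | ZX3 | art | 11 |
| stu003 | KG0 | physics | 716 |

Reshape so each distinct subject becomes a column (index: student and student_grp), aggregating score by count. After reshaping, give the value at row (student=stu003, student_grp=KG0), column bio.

Rows with student=stu003, student_grp=KG0 and subject=bio: score values are 869, 901, 603, 916.
4 rows match — count = 4.

4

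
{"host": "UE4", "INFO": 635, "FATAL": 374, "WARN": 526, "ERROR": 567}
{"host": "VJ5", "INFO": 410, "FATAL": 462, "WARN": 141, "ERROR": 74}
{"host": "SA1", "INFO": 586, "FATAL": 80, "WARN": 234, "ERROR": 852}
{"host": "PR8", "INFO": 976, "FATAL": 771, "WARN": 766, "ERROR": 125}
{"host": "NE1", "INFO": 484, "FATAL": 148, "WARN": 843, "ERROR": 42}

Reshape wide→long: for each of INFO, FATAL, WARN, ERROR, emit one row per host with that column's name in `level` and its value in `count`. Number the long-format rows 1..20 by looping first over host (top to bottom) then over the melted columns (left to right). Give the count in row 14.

20 rows total (5 × 4). Row 14: index ⌊(14-1)/4⌋ = 3 into host → PR8; (14-1) mod 4 = 1 into the melted columns → FATAL.
So row 14 is (PR8, FATAL, 771); count = 771.

771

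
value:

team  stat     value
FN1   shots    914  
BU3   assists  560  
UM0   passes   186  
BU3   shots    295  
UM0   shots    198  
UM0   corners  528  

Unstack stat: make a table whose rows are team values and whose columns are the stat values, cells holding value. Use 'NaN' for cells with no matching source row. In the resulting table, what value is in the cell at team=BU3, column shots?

The long row with team=BU3, stat=shots has value=295.

295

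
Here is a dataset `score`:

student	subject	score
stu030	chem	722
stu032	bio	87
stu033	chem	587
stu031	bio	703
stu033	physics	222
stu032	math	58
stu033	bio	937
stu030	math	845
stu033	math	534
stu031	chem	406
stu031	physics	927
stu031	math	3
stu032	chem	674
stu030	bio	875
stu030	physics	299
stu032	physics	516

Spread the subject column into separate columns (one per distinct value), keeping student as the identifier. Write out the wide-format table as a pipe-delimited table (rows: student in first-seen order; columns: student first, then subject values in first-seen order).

Columns: student plus the 4 distinct subject values (chem, bio, physics, math).
For example, row stu030 column chem takes score=722 from the long row (stu030, chem).

| student | chem | bio | physics | math |
| stu030 | 722 | 875 | 299 | 845 |
| stu032 | 674 | 87 | 516 | 58 |
| stu033 | 587 | 937 | 222 | 534 |
| stu031 | 406 | 703 | 927 | 3 |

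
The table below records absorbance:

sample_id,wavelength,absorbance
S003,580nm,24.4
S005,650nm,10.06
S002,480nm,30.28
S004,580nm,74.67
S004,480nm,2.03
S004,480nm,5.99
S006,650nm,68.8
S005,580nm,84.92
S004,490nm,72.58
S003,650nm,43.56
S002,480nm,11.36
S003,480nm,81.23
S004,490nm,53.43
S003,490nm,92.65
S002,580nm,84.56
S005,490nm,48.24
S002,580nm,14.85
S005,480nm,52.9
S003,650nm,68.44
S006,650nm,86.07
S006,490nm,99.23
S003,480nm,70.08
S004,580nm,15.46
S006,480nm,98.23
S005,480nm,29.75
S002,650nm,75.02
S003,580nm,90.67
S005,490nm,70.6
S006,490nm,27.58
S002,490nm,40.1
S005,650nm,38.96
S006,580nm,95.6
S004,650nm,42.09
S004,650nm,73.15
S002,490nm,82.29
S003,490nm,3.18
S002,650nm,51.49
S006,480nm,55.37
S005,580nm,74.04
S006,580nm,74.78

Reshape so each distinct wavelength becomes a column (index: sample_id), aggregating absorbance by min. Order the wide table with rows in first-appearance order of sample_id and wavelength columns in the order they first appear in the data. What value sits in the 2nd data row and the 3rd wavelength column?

29.75

With rows in first-appearance order of sample_id, row 2 is sample_id=S005. wavelength columns in first-appearance order: 580nm, 650nm, 480nm, 490nm; column 3 is 480nm.
Long rows with sample_id=S005, wavelength=480nm: min(52.9, 29.75) = 29.75.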